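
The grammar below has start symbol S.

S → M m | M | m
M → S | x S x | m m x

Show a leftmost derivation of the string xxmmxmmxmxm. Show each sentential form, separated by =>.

S => Mm   [S → M m]
Mm => xSxm   [M → x S x]
xSxm => xMmxm   [S → M m]
xMmxm => xxSxmxm   [M → x S x]
xxSxmxm => xxMmxmxm   [S → M m]
xxMmxmxm => xxSmxmxm   [M → S]
xxSmxmxm => xxMmmxmxm   [S → M m]
xxMmmxmxm => xxmmxmmxmxm   [M → m m x]

S => Mm => xSxm => xMmxm => xxSxmxm => xxMmxmxm => xxSmxmxm => xxMmmxmxm => xxmmxmmxmxm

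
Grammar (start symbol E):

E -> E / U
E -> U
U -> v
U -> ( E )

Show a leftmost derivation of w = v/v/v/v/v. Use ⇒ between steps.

E ⇒ E/U   [E -> E / U]
E/U ⇒ E/U/U   [E -> E / U]
E/U/U ⇒ E/U/U/U   [E -> E / U]
E/U/U/U ⇒ E/U/U/U/U   [E -> E / U]
E/U/U/U/U ⇒ U/U/U/U/U   [E -> U]
U/U/U/U/U ⇒ v/U/U/U/U   [U -> v]
v/U/U/U/U ⇒ v/v/U/U/U   [U -> v]
v/v/U/U/U ⇒ v/v/v/U/U   [U -> v]
v/v/v/U/U ⇒ v/v/v/v/U   [U -> v]
v/v/v/v/U ⇒ v/v/v/v/v   [U -> v]

E ⇒ E/U ⇒ E/U/U ⇒ E/U/U/U ⇒ E/U/U/U/U ⇒ U/U/U/U/U ⇒ v/U/U/U/U ⇒ v/v/U/U/U ⇒ v/v/v/U/U ⇒ v/v/v/v/U ⇒ v/v/v/v/v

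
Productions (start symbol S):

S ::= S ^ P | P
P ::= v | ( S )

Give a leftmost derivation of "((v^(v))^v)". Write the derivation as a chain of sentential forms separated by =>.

S => P => (S) => (S^P) => (P^P) => ((S)^P) => ((S^P)^P) => ((P^P)^P) => ((v^P)^P) => ((v^(S))^P) => ((v^(P))^P) => ((v^(v))^P) => ((v^(v))^v)

S => P   [S ::= P]
P => (S)   [P ::= ( S )]
(S) => (S^P)   [S ::= S ^ P]
(S^P) => (P^P)   [S ::= P]
(P^P) => ((S)^P)   [P ::= ( S )]
((S)^P) => ((S^P)^P)   [S ::= S ^ P]
((S^P)^P) => ((P^P)^P)   [S ::= P]
((P^P)^P) => ((v^P)^P)   [P ::= v]
((v^P)^P) => ((v^(S))^P)   [P ::= ( S )]
((v^(S))^P) => ((v^(P))^P)   [S ::= P]
((v^(P))^P) => ((v^(v))^P)   [P ::= v]
((v^(v))^P) => ((v^(v))^v)   [P ::= v]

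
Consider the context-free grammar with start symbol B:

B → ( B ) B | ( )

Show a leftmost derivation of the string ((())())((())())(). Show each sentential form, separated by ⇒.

B ⇒ (B)B   [B → ( B ) B]
(B)B ⇒ ((B)B)B   [B → ( B ) B]
((B)B)B ⇒ ((())B)B   [B → ( )]
((())B)B ⇒ ((())())B   [B → ( )]
((())())B ⇒ ((())())(B)B   [B → ( B ) B]
((())())(B)B ⇒ ((())())((B)B)B   [B → ( B ) B]
((())())((B)B)B ⇒ ((())())((())B)B   [B → ( )]
((())())((())B)B ⇒ ((())())((())())B   [B → ( )]
((())())((())())B ⇒ ((())())((())())()   [B → ( )]

B⇒(B)B⇒((B)B)B⇒((())B)B⇒((())())B⇒((())())(B)B⇒((())())((B)B)B⇒((())())((())B)B⇒((())())((())())B⇒((())())((())())()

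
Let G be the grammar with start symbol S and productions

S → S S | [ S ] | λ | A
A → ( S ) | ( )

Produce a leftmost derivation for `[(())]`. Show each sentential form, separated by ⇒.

S ⇒ [S] ⇒ [A] ⇒ [(S)] ⇒ [(A)] ⇒ [((S))] ⇒ [(())]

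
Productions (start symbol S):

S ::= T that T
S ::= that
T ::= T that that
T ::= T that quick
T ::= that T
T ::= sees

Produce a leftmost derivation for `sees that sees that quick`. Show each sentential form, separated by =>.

S => T that T => sees that T => sees that T that quick => sees that sees that quick

S => T that T   [S ::= T that T]
T that T => sees that T   [T ::= sees]
sees that T => sees that T that quick   [T ::= T that quick]
sees that T that quick => sees that sees that quick   [T ::= sees]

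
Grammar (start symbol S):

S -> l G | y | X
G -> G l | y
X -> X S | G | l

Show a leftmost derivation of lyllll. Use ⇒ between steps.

S⇒lG⇒lGl⇒lGll⇒lGlll⇒lGllll⇒lyllll

S ⇒ lG   [S -> l G]
lG ⇒ lGl   [G -> G l]
lGl ⇒ lGll   [G -> G l]
lGll ⇒ lGlll   [G -> G l]
lGlll ⇒ lGllll   [G -> G l]
lGllll ⇒ lyllll   [G -> y]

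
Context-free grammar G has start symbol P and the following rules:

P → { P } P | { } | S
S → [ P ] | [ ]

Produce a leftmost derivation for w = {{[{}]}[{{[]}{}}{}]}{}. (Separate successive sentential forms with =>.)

P => {P}P   [P → { P } P]
{P}P => {{P}P}P   [P → { P } P]
{{P}P}P => {{S}P}P   [P → S]
{{S}P}P => {{[P]}P}P   [S → [ P ]]
{{[P]}P}P => {{[{}]}P}P   [P → { }]
{{[{}]}P}P => {{[{}]}S}P   [P → S]
{{[{}]}S}P => {{[{}]}[P]}P   [S → [ P ]]
{{[{}]}[P]}P => {{[{}]}[{P}P]}P   [P → { P } P]
{{[{}]}[{P}P]}P => {{[{}]}[{{P}P}P]}P   [P → { P } P]
{{[{}]}[{{P}P}P]}P => {{[{}]}[{{S}P}P]}P   [P → S]
{{[{}]}[{{S}P}P]}P => {{[{}]}[{{[]}P}P]}P   [S → [ ]]
{{[{}]}[{{[]}P}P]}P => {{[{}]}[{{[]}{}}P]}P   [P → { }]
{{[{}]}[{{[]}{}}P]}P => {{[{}]}[{{[]}{}}{}]}P   [P → { }]
{{[{}]}[{{[]}{}}{}]}P => {{[{}]}[{{[]}{}}{}]}{}   [P → { }]

P => {P}P => {{P}P}P => {{S}P}P => {{[P]}P}P => {{[{}]}P}P => {{[{}]}S}P => {{[{}]}[P]}P => {{[{}]}[{P}P]}P => {{[{}]}[{{P}P}P]}P => {{[{}]}[{{S}P}P]}P => {{[{}]}[{{[]}P}P]}P => {{[{}]}[{{[]}{}}P]}P => {{[{}]}[{{[]}{}}{}]}P => {{[{}]}[{{[]}{}}{}]}{}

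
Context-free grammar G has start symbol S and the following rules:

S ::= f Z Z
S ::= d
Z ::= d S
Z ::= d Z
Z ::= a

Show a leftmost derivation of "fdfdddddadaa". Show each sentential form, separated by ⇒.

S ⇒ fZZ   [S ::= f Z Z]
fZZ ⇒ fdSZ   [Z ::= d S]
fdSZ ⇒ fdfZZZ   [S ::= f Z Z]
fdfZZZ ⇒ fdfdZZZ   [Z ::= d Z]
fdfdZZZ ⇒ fdfddZZZ   [Z ::= d Z]
fdfddZZZ ⇒ fdfdddZZZ   [Z ::= d Z]
fdfdddZZZ ⇒ fdfddddZZZ   [Z ::= d Z]
fdfddddZZZ ⇒ fdfdddddZZZ   [Z ::= d Z]
fdfdddddZZZ ⇒ fdfdddddaZZ   [Z ::= a]
fdfdddddaZZ ⇒ fdfdddddadZZ   [Z ::= d Z]
fdfdddddadZZ ⇒ fdfdddddadaZ   [Z ::= a]
fdfdddddadaZ ⇒ fdfdddddadaa   [Z ::= a]

S ⇒ fZZ ⇒ fdSZ ⇒ fdfZZZ ⇒ fdfdZZZ ⇒ fdfddZZZ ⇒ fdfdddZZZ ⇒ fdfddddZZZ ⇒ fdfdddddZZZ ⇒ fdfdddddaZZ ⇒ fdfdddddadZZ ⇒ fdfdddddadaZ ⇒ fdfdddddadaa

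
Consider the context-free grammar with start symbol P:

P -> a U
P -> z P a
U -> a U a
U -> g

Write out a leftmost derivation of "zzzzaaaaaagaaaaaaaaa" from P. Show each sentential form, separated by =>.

P => zPa => zzPaa => zzzPaaa => zzzzPaaaa => zzzzaUaaaa => zzzzaaUaaaaa => zzzzaaaUaaaaaa => zzzzaaaaUaaaaaaa => zzzzaaaaaUaaaaaaaa => zzzzaaaaaaUaaaaaaaaa => zzzzaaaaaagaaaaaaaaa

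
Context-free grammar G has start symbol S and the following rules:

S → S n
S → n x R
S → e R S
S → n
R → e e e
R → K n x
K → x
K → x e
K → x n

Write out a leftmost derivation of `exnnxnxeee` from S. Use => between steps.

S => eRS => eKnxS => exnnxS => exnnxnxR => exnnxnxeee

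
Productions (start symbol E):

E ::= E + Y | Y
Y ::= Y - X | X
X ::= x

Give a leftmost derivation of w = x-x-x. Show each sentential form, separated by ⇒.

E ⇒ Y   [E ::= Y]
Y ⇒ Y-X   [Y ::= Y - X]
Y-X ⇒ Y-X-X   [Y ::= Y - X]
Y-X-X ⇒ X-X-X   [Y ::= X]
X-X-X ⇒ x-X-X   [X ::= x]
x-X-X ⇒ x-x-X   [X ::= x]
x-x-X ⇒ x-x-x   [X ::= x]

E ⇒ Y ⇒ Y-X ⇒ Y-X-X ⇒ X-X-X ⇒ x-X-X ⇒ x-x-X ⇒ x-x-x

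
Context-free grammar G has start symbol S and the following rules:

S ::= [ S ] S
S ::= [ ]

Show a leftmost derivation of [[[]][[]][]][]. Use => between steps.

S => [S]S   [S ::= [ S ] S]
[S]S => [[S]S]S   [S ::= [ S ] S]
[[S]S]S => [[[]]S]S   [S ::= [ ]]
[[[]]S]S => [[[]][S]S]S   [S ::= [ S ] S]
[[[]][S]S]S => [[[]][[]]S]S   [S ::= [ ]]
[[[]][[]]S]S => [[[]][[]][]]S   [S ::= [ ]]
[[[]][[]][]]S => [[[]][[]][]][]   [S ::= [ ]]

S => [S]S => [[S]S]S => [[[]]S]S => [[[]][S]S]S => [[[]][[]]S]S => [[[]][[]][]]S => [[[]][[]][]][]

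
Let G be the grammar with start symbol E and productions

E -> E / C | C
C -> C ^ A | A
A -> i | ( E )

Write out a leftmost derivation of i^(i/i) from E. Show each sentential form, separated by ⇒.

E ⇒ C ⇒ C^A ⇒ A^A ⇒ i^A ⇒ i^(E) ⇒ i^(E/C) ⇒ i^(C/C) ⇒ i^(A/C) ⇒ i^(i/C) ⇒ i^(i/A) ⇒ i^(i/i)

E ⇒ C   [E -> C]
C ⇒ C^A   [C -> C ^ A]
C^A ⇒ A^A   [C -> A]
A^A ⇒ i^A   [A -> i]
i^A ⇒ i^(E)   [A -> ( E )]
i^(E) ⇒ i^(E/C)   [E -> E / C]
i^(E/C) ⇒ i^(C/C)   [E -> C]
i^(C/C) ⇒ i^(A/C)   [C -> A]
i^(A/C) ⇒ i^(i/C)   [A -> i]
i^(i/C) ⇒ i^(i/A)   [C -> A]
i^(i/A) ⇒ i^(i/i)   [A -> i]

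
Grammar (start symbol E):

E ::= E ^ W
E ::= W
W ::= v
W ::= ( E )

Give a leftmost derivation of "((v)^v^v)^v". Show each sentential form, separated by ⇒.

E⇒E^W⇒W^W⇒(E)^W⇒(E^W)^W⇒(E^W^W)^W⇒(W^W^W)^W⇒((E)^W^W)^W⇒((W)^W^W)^W⇒((v)^W^W)^W⇒((v)^v^W)^W⇒((v)^v^v)^W⇒((v)^v^v)^v

E ⇒ E^W   [E ::= E ^ W]
E^W ⇒ W^W   [E ::= W]
W^W ⇒ (E)^W   [W ::= ( E )]
(E)^W ⇒ (E^W)^W   [E ::= E ^ W]
(E^W)^W ⇒ (E^W^W)^W   [E ::= E ^ W]
(E^W^W)^W ⇒ (W^W^W)^W   [E ::= W]
(W^W^W)^W ⇒ ((E)^W^W)^W   [W ::= ( E )]
((E)^W^W)^W ⇒ ((W)^W^W)^W   [E ::= W]
((W)^W^W)^W ⇒ ((v)^W^W)^W   [W ::= v]
((v)^W^W)^W ⇒ ((v)^v^W)^W   [W ::= v]
((v)^v^W)^W ⇒ ((v)^v^v)^W   [W ::= v]
((v)^v^v)^W ⇒ ((v)^v^v)^v   [W ::= v]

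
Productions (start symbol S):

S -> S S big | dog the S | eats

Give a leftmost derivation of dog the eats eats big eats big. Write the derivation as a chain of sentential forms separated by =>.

S => S S big => S S big S big => dog the S S big S big => dog the eats S big S big => dog the eats eats big S big => dog the eats eats big eats big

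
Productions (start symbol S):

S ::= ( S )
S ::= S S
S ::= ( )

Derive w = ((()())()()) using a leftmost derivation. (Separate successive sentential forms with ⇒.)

S ⇒ (S) ⇒ (SS) ⇒ (SSS) ⇒ ((S)SS) ⇒ ((SS)SS) ⇒ ((()S)SS) ⇒ ((()())SS) ⇒ ((()())()S) ⇒ ((()())()())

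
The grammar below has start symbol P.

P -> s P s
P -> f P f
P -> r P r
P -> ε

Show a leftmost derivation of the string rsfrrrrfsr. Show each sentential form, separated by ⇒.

P ⇒ rPr   [P -> r P r]
rPr ⇒ rsPsr   [P -> s P s]
rsPsr ⇒ rsfPfsr   [P -> f P f]
rsfPfsr ⇒ rsfrPrfsr   [P -> r P r]
rsfrPrfsr ⇒ rsfrrPrrfsr   [P -> r P r]
rsfrrPrrfsr ⇒ rsfrrrrfsr   [P -> ε]

P ⇒ rPr ⇒ rsPsr ⇒ rsfPfsr ⇒ rsfrPrfsr ⇒ rsfrrPrrfsr ⇒ rsfrrrrfsr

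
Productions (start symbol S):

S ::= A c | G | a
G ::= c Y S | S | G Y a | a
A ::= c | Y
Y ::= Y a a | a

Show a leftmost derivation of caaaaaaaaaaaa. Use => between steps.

S=>G=>GYa=>cYSYa=>cYaaSYa=>cYaaaaSYa=>cYaaaaaaSYa=>caaaaaaaSYa=>caaaaaaaaYa=>caaaaaaaaYaaa=>caaaaaaaaaaaa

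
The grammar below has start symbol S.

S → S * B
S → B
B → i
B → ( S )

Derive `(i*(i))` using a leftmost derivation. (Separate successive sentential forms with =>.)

S => B   [S → B]
B => (S)   [B → ( S )]
(S) => (S*B)   [S → S * B]
(S*B) => (B*B)   [S → B]
(B*B) => (i*B)   [B → i]
(i*B) => (i*(S))   [B → ( S )]
(i*(S)) => (i*(B))   [S → B]
(i*(B)) => (i*(i))   [B → i]

S => B => (S) => (S*B) => (B*B) => (i*B) => (i*(S)) => (i*(B)) => (i*(i))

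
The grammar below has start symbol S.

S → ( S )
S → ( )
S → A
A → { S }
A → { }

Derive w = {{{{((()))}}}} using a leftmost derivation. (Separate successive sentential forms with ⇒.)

S⇒A⇒{S}⇒{A}⇒{{S}}⇒{{A}}⇒{{{S}}}⇒{{{A}}}⇒{{{{S}}}}⇒{{{{(S)}}}}⇒{{{{((S))}}}}⇒{{{{((()))}}}}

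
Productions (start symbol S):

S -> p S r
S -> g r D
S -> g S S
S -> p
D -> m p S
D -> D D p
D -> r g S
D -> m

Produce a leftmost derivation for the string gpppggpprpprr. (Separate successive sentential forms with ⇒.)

S ⇒ gSS ⇒ gpS ⇒ gppSr ⇒ gpppSrr ⇒ gpppgSSrr ⇒ gpppggSSSrr ⇒ gpppggpSrSSrr ⇒ gpppggpprSSrr ⇒ gpppggpprpSrr ⇒ gpppggpprpprr

S ⇒ gSS   [S -> g S S]
gSS ⇒ gpS   [S -> p]
gpS ⇒ gppSr   [S -> p S r]
gppSr ⇒ gpppSrr   [S -> p S r]
gpppSrr ⇒ gpppgSSrr   [S -> g S S]
gpppgSSrr ⇒ gpppggSSSrr   [S -> g S S]
gpppggSSSrr ⇒ gpppggpSrSSrr   [S -> p S r]
gpppggpSrSSrr ⇒ gpppggpprSSrr   [S -> p]
gpppggpprSSrr ⇒ gpppggpprpSrr   [S -> p]
gpppggpprpSrr ⇒ gpppggpprpprr   [S -> p]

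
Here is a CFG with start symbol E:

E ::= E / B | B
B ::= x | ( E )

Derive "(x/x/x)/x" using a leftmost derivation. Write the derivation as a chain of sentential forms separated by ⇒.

E ⇒ E/B ⇒ B/B ⇒ (E)/B ⇒ (E/B)/B ⇒ (E/B/B)/B ⇒ (B/B/B)/B ⇒ (x/B/B)/B ⇒ (x/x/B)/B ⇒ (x/x/x)/B ⇒ (x/x/x)/x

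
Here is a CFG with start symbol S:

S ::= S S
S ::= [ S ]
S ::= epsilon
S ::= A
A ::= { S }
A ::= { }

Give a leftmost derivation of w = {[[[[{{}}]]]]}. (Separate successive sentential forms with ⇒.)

S ⇒ A   [S ::= A]
A ⇒ {S}   [A ::= { S }]
{S} ⇒ {[S]}   [S ::= [ S ]]
{[S]} ⇒ {[[S]]}   [S ::= [ S ]]
{[[S]]} ⇒ {[[[S]]]}   [S ::= [ S ]]
{[[[S]]]} ⇒ {[[[[S]]]]}   [S ::= [ S ]]
{[[[[S]]]]} ⇒ {[[[[A]]]]}   [S ::= A]
{[[[[A]]]]} ⇒ {[[[[{S}]]]]}   [A ::= { S }]
{[[[[{S}]]]]} ⇒ {[[[[{A}]]]]}   [S ::= A]
{[[[[{A}]]]]} ⇒ {[[[[{{}}]]]]}   [A ::= { }]

S⇒A⇒{S}⇒{[S]}⇒{[[S]]}⇒{[[[S]]]}⇒{[[[[S]]]]}⇒{[[[[A]]]]}⇒{[[[[{S}]]]]}⇒{[[[[{A}]]]]}⇒{[[[[{{}}]]]]}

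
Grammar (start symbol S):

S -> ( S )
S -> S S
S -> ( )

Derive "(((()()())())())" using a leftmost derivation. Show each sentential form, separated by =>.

S => (S) => (SS) => ((S)S) => ((SS)S) => (((S)S)S) => (((SS)S)S) => (((SSS)S)S) => (((()SS)S)S) => (((()()S)S)S) => (((()()())S)S) => (((()()())())S) => (((()()())())())

S => (S)   [S -> ( S )]
(S) => (SS)   [S -> S S]
(SS) => ((S)S)   [S -> ( S )]
((S)S) => ((SS)S)   [S -> S S]
((SS)S) => (((S)S)S)   [S -> ( S )]
(((S)S)S) => (((SS)S)S)   [S -> S S]
(((SS)S)S) => (((SSS)S)S)   [S -> S S]
(((SSS)S)S) => (((()SS)S)S)   [S -> ( )]
(((()SS)S)S) => (((()()S)S)S)   [S -> ( )]
(((()()S)S)S) => (((()()())S)S)   [S -> ( )]
(((()()())S)S) => (((()()())())S)   [S -> ( )]
(((()()())())S) => (((()()())())())   [S -> ( )]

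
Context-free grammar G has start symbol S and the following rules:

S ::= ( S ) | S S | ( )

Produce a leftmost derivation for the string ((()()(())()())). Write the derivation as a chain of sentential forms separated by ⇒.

S ⇒ (S)   [S ::= ( S )]
(S) ⇒ ((S))   [S ::= ( S )]
((S)) ⇒ ((SS))   [S ::= S S]
((SS)) ⇒ ((()S))   [S ::= ( )]
((()S)) ⇒ ((()SS))   [S ::= S S]
((()SS)) ⇒ ((()SSS))   [S ::= S S]
((()SSS)) ⇒ ((()()SS))   [S ::= ( )]
((()()SS)) ⇒ ((()()SSS))   [S ::= S S]
((()()SSS)) ⇒ ((()()(S)SS))   [S ::= ( S )]
((()()(S)SS)) ⇒ ((()()(())SS))   [S ::= ( )]
((()()(())SS)) ⇒ ((()()(())()S))   [S ::= ( )]
((()()(())()S)) ⇒ ((()()(())()()))   [S ::= ( )]

S⇒(S)⇒((S))⇒((SS))⇒((()S))⇒((()SS))⇒((()SSS))⇒((()()SS))⇒((()()SSS))⇒((()()(S)SS))⇒((()()(())SS))⇒((()()(())()S))⇒((()()(())()()))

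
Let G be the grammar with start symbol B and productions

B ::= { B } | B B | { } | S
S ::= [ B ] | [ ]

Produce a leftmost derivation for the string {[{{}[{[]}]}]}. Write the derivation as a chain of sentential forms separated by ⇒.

B ⇒ {B}   [B ::= { B }]
{B} ⇒ {S}   [B ::= S]
{S} ⇒ {[B]}   [S ::= [ B ]]
{[B]} ⇒ {[{B}]}   [B ::= { B }]
{[{B}]} ⇒ {[{BB}]}   [B ::= B B]
{[{BB}]} ⇒ {[{{}B}]}   [B ::= { }]
{[{{}B}]} ⇒ {[{{}S}]}   [B ::= S]
{[{{}S}]} ⇒ {[{{}[B]}]}   [S ::= [ B ]]
{[{{}[B]}]} ⇒ {[{{}[{B}]}]}   [B ::= { B }]
{[{{}[{B}]}]} ⇒ {[{{}[{S}]}]}   [B ::= S]
{[{{}[{S}]}]} ⇒ {[{{}[{[]}]}]}   [S ::= [ ]]

B ⇒ {B} ⇒ {S} ⇒ {[B]} ⇒ {[{B}]} ⇒ {[{BB}]} ⇒ {[{{}B}]} ⇒ {[{{}S}]} ⇒ {[{{}[B]}]} ⇒ {[{{}[{B}]}]} ⇒ {[{{}[{S}]}]} ⇒ {[{{}[{[]}]}]}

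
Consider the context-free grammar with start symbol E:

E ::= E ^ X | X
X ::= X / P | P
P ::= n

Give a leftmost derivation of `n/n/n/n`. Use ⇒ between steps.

E ⇒ X   [E ::= X]
X ⇒ X/P   [X ::= X / P]
X/P ⇒ X/P/P   [X ::= X / P]
X/P/P ⇒ X/P/P/P   [X ::= X / P]
X/P/P/P ⇒ P/P/P/P   [X ::= P]
P/P/P/P ⇒ n/P/P/P   [P ::= n]
n/P/P/P ⇒ n/n/P/P   [P ::= n]
n/n/P/P ⇒ n/n/n/P   [P ::= n]
n/n/n/P ⇒ n/n/n/n   [P ::= n]

E ⇒ X ⇒ X/P ⇒ X/P/P ⇒ X/P/P/P ⇒ P/P/P/P ⇒ n/P/P/P ⇒ n/n/P/P ⇒ n/n/n/P ⇒ n/n/n/n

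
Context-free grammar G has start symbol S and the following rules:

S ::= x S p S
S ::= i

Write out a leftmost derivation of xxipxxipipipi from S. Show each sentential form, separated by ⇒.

S ⇒ xSpS   [S ::= x S p S]
xSpS ⇒ xxSpSpS   [S ::= x S p S]
xxSpSpS ⇒ xxipSpS   [S ::= i]
xxipSpS ⇒ xxipxSpSpS   [S ::= x S p S]
xxipxSpSpS ⇒ xxipxxSpSpSpS   [S ::= x S p S]
xxipxxSpSpSpS ⇒ xxipxxipSpSpS   [S ::= i]
xxipxxipSpSpS ⇒ xxipxxipipSpS   [S ::= i]
xxipxxipipSpS ⇒ xxipxxipipipS   [S ::= i]
xxipxxipipipS ⇒ xxipxxipipipi   [S ::= i]

S⇒xSpS⇒xxSpSpS⇒xxipSpS⇒xxipxSpSpS⇒xxipxxSpSpSpS⇒xxipxxipSpSpS⇒xxipxxipipSpS⇒xxipxxipipipS⇒xxipxxipipipi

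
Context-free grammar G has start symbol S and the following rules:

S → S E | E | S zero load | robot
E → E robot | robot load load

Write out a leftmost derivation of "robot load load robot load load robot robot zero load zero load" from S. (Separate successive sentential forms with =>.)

S => S zero load => S zero load zero load => S E zero load zero load => E E zero load zero load => robot load load E zero load zero load => robot load load E robot zero load zero load => robot load load E robot robot zero load zero load => robot load load robot load load robot robot zero load zero load

S => S zero load   [S → S zero load]
S zero load => S zero load zero load   [S → S zero load]
S zero load zero load => S E zero load zero load   [S → S E]
S E zero load zero load => E E zero load zero load   [S → E]
E E zero load zero load => robot load load E zero load zero load   [E → robot load load]
robot load load E zero load zero load => robot load load E robot zero load zero load   [E → E robot]
robot load load E robot zero load zero load => robot load load E robot robot zero load zero load   [E → E robot]
robot load load E robot robot zero load zero load => robot load load robot load load robot robot zero load zero load   [E → robot load load]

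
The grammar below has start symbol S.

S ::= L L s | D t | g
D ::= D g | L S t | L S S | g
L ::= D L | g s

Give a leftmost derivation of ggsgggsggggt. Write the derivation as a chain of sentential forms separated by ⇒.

S ⇒ Dt ⇒ Dgt ⇒ Dggt ⇒ LSSggt ⇒ DLSSggt ⇒ gLSSggt ⇒ gDLSSggt ⇒ gLSSLSSggt ⇒ ggsSSLSSggt ⇒ ggsgSLSSggt ⇒ ggsggLSSggt ⇒ ggsgggsSSggt ⇒ ggsgggsgSggt ⇒ ggsgggsggggt

S ⇒ Dt   [S ::= D t]
Dt ⇒ Dgt   [D ::= D g]
Dgt ⇒ Dggt   [D ::= D g]
Dggt ⇒ LSSggt   [D ::= L S S]
LSSggt ⇒ DLSSggt   [L ::= D L]
DLSSggt ⇒ gLSSggt   [D ::= g]
gLSSggt ⇒ gDLSSggt   [L ::= D L]
gDLSSggt ⇒ gLSSLSSggt   [D ::= L S S]
gLSSLSSggt ⇒ ggsSSLSSggt   [L ::= g s]
ggsSSLSSggt ⇒ ggsgSLSSggt   [S ::= g]
ggsgSLSSggt ⇒ ggsggLSSggt   [S ::= g]
ggsggLSSggt ⇒ ggsgggsSSggt   [L ::= g s]
ggsgggsSSggt ⇒ ggsgggsgSggt   [S ::= g]
ggsgggsgSggt ⇒ ggsgggsggggt   [S ::= g]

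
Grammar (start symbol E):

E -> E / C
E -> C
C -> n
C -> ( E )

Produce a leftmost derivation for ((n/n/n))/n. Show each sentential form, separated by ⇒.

E ⇒ E/C ⇒ C/C ⇒ (E)/C ⇒ (C)/C ⇒ ((E))/C ⇒ ((E/C))/C ⇒ ((E/C/C))/C ⇒ ((C/C/C))/C ⇒ ((n/C/C))/C ⇒ ((n/n/C))/C ⇒ ((n/n/n))/C ⇒ ((n/n/n))/n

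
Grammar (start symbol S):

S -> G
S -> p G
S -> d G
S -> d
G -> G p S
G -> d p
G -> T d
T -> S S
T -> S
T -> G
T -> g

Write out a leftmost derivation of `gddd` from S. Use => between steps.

S => G => Td => Sd => Gd => Tdd => Sdd => Gdd => Tddd => gddd

S => G   [S -> G]
G => Td   [G -> T d]
Td => Sd   [T -> S]
Sd => Gd   [S -> G]
Gd => Tdd   [G -> T d]
Tdd => Sdd   [T -> S]
Sdd => Gdd   [S -> G]
Gdd => Tddd   [G -> T d]
Tddd => gddd   [T -> g]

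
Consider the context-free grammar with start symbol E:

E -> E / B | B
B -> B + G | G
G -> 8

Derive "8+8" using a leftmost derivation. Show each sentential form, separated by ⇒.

E ⇒ B   [E -> B]
B ⇒ B+G   [B -> B + G]
B+G ⇒ G+G   [B -> G]
G+G ⇒ 8+G   [G -> 8]
8+G ⇒ 8+8   [G -> 8]

E ⇒ B ⇒ B+G ⇒ G+G ⇒ 8+G ⇒ 8+8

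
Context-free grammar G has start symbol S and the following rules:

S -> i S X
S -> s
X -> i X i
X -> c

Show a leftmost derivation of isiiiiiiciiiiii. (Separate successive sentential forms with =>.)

S => iSX   [S -> i S X]
iSX => isX   [S -> s]
isX => isiXi   [X -> i X i]
isiXi => isiiXii   [X -> i X i]
isiiXii => isiiiXiii   [X -> i X i]
isiiiXiii => isiiiiXiiii   [X -> i X i]
isiiiiXiiii => isiiiiiXiiiii   [X -> i X i]
isiiiiiXiiiii => isiiiiiiXiiiiii   [X -> i X i]
isiiiiiiXiiiiii => isiiiiiiciiiiii   [X -> c]

S=>iSX=>isX=>isiXi=>isiiXii=>isiiiXiii=>isiiiiXiiii=>isiiiiiXiiiii=>isiiiiiiXiiiiii=>isiiiiiiciiiiii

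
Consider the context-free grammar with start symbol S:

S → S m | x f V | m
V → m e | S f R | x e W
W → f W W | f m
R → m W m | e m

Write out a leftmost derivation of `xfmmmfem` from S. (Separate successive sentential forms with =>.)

S => xfV   [S → x f V]
xfV => xfSfR   [V → S f R]
xfSfR => xfSmfR   [S → S m]
xfSmfR => xfSmmfR   [S → S m]
xfSmmfR => xfmmmfR   [S → m]
xfmmmfR => xfmmmfem   [R → e m]

S => xfV => xfSfR => xfSmfR => xfSmmfR => xfmmmfR => xfmmmfem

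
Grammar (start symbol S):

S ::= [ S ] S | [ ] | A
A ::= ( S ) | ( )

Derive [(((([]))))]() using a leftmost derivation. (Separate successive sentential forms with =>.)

S=>[S]S=>[A]S=>[(S)]S=>[(A)]S=>[((S))]S=>[((A))]S=>[(((S)))]S=>[(((A)))]S=>[((((S))))]S=>[(((([]))))]S=>[(((([]))))]A=>[(((([]))))]()

S => [S]S   [S ::= [ S ] S]
[S]S => [A]S   [S ::= A]
[A]S => [(S)]S   [A ::= ( S )]
[(S)]S => [(A)]S   [S ::= A]
[(A)]S => [((S))]S   [A ::= ( S )]
[((S))]S => [((A))]S   [S ::= A]
[((A))]S => [(((S)))]S   [A ::= ( S )]
[(((S)))]S => [(((A)))]S   [S ::= A]
[(((A)))]S => [((((S))))]S   [A ::= ( S )]
[((((S))))]S => [(((([]))))]S   [S ::= [ ]]
[(((([]))))]S => [(((([]))))]A   [S ::= A]
[(((([]))))]A => [(((([]))))]()   [A ::= ( )]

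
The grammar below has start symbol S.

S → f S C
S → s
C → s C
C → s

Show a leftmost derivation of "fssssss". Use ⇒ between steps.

S⇒fSC⇒fsC⇒fssC⇒fsssC⇒fssssC⇒fsssssC⇒fssssss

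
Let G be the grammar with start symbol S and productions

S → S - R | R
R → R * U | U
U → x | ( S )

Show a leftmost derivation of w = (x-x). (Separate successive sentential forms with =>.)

S=>R=>U=>(S)=>(S-R)=>(R-R)=>(U-R)=>(x-R)=>(x-U)=>(x-x)

S => R   [S → R]
R => U   [R → U]
U => (S)   [U → ( S )]
(S) => (S-R)   [S → S - R]
(S-R) => (R-R)   [S → R]
(R-R) => (U-R)   [R → U]
(U-R) => (x-R)   [U → x]
(x-R) => (x-U)   [R → U]
(x-U) => (x-x)   [U → x]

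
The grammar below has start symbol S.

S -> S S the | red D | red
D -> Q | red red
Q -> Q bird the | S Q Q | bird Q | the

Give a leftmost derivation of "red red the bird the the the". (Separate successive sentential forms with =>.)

S => red D   [S -> red D]
red D => red Q   [D -> Q]
red Q => red S Q Q   [Q -> S Q Q]
red S Q Q => red red D Q Q   [S -> red D]
red red D Q Q => red red Q Q Q   [D -> Q]
red red Q Q Q => red red Q bird the Q Q   [Q -> Q bird the]
red red Q bird the Q Q => red red the bird the Q Q   [Q -> the]
red red the bird the Q Q => red red the bird the the Q   [Q -> the]
red red the bird the the Q => red red the bird the the the   [Q -> the]

S => red D => red Q => red S Q Q => red red D Q Q => red red Q Q Q => red red Q bird the Q Q => red red the bird the Q Q => red red the bird the the Q => red red the bird the the the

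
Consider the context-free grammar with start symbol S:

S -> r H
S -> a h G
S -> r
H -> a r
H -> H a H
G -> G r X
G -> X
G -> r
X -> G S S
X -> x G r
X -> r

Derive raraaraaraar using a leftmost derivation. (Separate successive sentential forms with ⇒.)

S ⇒ rH   [S -> r H]
rH ⇒ rHaH   [H -> H a H]
rHaH ⇒ rHaHaH   [H -> H a H]
rHaHaH ⇒ raraHaH   [H -> a r]
raraHaH ⇒ raraHaHaH   [H -> H a H]
raraHaHaH ⇒ raraaraHaH   [H -> a r]
raraaraHaH ⇒ raraaraaraH   [H -> a r]
raraaraaraH ⇒ raraaraaraar   [H -> a r]

S⇒rH⇒rHaH⇒rHaHaH⇒raraHaH⇒raraHaHaH⇒raraaraHaH⇒raraaraaraH⇒raraaraaraar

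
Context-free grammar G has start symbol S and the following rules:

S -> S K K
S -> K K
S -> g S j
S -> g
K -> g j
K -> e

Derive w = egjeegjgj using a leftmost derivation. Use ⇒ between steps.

S ⇒ SKK   [S -> S K K]
SKK ⇒ SKKKK   [S -> S K K]
SKKKK ⇒ KKKKKK   [S -> K K]
KKKKKK ⇒ eKKKKK   [K -> e]
eKKKKK ⇒ egjKKKK   [K -> g j]
egjKKKK ⇒ egjeKKK   [K -> e]
egjeKKK ⇒ egjeeKK   [K -> e]
egjeeKK ⇒ egjeegjK   [K -> g j]
egjeegjK ⇒ egjeegjgj   [K -> g j]

S ⇒ SKK ⇒ SKKKK ⇒ KKKKKK ⇒ eKKKKK ⇒ egjKKKK ⇒ egjeKKK ⇒ egjeeKK ⇒ egjeegjK ⇒ egjeegjgj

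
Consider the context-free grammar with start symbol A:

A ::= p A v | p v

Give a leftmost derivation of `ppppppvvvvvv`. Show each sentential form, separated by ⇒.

A ⇒ pAv ⇒ ppAvv ⇒ pppAvvv ⇒ ppppAvvvv ⇒ pppppAvvvvv ⇒ ppppppvvvvvv

A ⇒ pAv   [A ::= p A v]
pAv ⇒ ppAvv   [A ::= p A v]
ppAvv ⇒ pppAvvv   [A ::= p A v]
pppAvvv ⇒ ppppAvvvv   [A ::= p A v]
ppppAvvvv ⇒ pppppAvvvvv   [A ::= p A v]
pppppAvvvvv ⇒ ppppppvvvvvv   [A ::= p v]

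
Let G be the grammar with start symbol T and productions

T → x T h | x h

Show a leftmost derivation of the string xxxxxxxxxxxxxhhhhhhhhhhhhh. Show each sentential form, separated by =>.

T => xTh   [T → x T h]
xTh => xxThh   [T → x T h]
xxThh => xxxThhh   [T → x T h]
xxxThhh => xxxxThhhh   [T → x T h]
xxxxThhhh => xxxxxThhhhh   [T → x T h]
xxxxxThhhhh => xxxxxxThhhhhh   [T → x T h]
xxxxxxThhhhhh => xxxxxxxThhhhhhh   [T → x T h]
xxxxxxxThhhhhhh => xxxxxxxxThhhhhhhh   [T → x T h]
xxxxxxxxThhhhhhhh => xxxxxxxxxThhhhhhhhh   [T → x T h]
xxxxxxxxxThhhhhhhhh => xxxxxxxxxxThhhhhhhhhh   [T → x T h]
xxxxxxxxxxThhhhhhhhhh => xxxxxxxxxxxThhhhhhhhhhh   [T → x T h]
xxxxxxxxxxxThhhhhhhhhhh => xxxxxxxxxxxxThhhhhhhhhhhh   [T → x T h]
xxxxxxxxxxxxThhhhhhhhhhhh => xxxxxxxxxxxxxhhhhhhhhhhhhh   [T → x h]

T=>xTh=>xxThh=>xxxThhh=>xxxxThhhh=>xxxxxThhhhh=>xxxxxxThhhhhh=>xxxxxxxThhhhhhh=>xxxxxxxxThhhhhhhh=>xxxxxxxxxThhhhhhhhh=>xxxxxxxxxxThhhhhhhhhh=>xxxxxxxxxxxThhhhhhhhhhh=>xxxxxxxxxxxxThhhhhhhhhhhh=>xxxxxxxxxxxxxhhhhhhhhhhhhh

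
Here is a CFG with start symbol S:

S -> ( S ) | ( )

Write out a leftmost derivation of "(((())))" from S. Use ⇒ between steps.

S ⇒ (S) ⇒ ((S)) ⇒ (((S))) ⇒ (((())))

S ⇒ (S)   [S -> ( S )]
(S) ⇒ ((S))   [S -> ( S )]
((S)) ⇒ (((S)))   [S -> ( S )]
(((S))) ⇒ (((())))   [S -> ( )]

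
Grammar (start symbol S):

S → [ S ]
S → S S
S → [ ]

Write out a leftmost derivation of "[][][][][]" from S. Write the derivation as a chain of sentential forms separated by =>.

S => SS   [S → S S]
SS => SSS   [S → S S]
SSS => SSSS   [S → S S]
SSSS => SSSSS   [S → S S]
SSSSS => []SSSS   [S → [ ]]
[]SSSS => [][]SSS   [S → [ ]]
[][]SSS => [][][]SS   [S → [ ]]
[][][]SS => [][][][]S   [S → [ ]]
[][][][]S => [][][][][]   [S → [ ]]

S => SS => SSS => SSSS => SSSSS => []SSSS => [][]SSS => [][][]SS => [][][][]S => [][][][][]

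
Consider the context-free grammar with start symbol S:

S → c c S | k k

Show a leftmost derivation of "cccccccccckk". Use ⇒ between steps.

S ⇒ ccS   [S → c c S]
ccS ⇒ ccccS   [S → c c S]
ccccS ⇒ ccccccS   [S → c c S]
ccccccS ⇒ ccccccccS   [S → c c S]
ccccccccS ⇒ ccccccccccS   [S → c c S]
ccccccccccS ⇒ cccccccccckk   [S → k k]

S ⇒ ccS ⇒ ccccS ⇒ ccccccS ⇒ ccccccccS ⇒ ccccccccccS ⇒ cccccccccckk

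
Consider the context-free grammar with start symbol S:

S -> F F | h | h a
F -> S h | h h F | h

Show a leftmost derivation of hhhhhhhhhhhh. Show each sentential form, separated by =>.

S => FF => hhFF => hhShF => hhFFhF => hhShFhF => hhFFhFhF => hhhFhFhF => hhhhhFhFhF => hhhhhhhFhFhF => hhhhhhhhhFhF => hhhhhhhhhhhF => hhhhhhhhhhhh

S => FF   [S -> F F]
FF => hhFF   [F -> h h F]
hhFF => hhShF   [F -> S h]
hhShF => hhFFhF   [S -> F F]
hhFFhF => hhShFhF   [F -> S h]
hhShFhF => hhFFhFhF   [S -> F F]
hhFFhFhF => hhhFhFhF   [F -> h]
hhhFhFhF => hhhhhFhFhF   [F -> h h F]
hhhhhFhFhF => hhhhhhhFhFhF   [F -> h h F]
hhhhhhhFhFhF => hhhhhhhhhFhF   [F -> h]
hhhhhhhhhFhF => hhhhhhhhhhhF   [F -> h]
hhhhhhhhhhhF => hhhhhhhhhhhh   [F -> h]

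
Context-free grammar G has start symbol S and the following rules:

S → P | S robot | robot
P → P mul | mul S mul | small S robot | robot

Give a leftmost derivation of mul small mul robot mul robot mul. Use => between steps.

S => P => mul S mul => mul P mul => mul small S robot mul => mul small P robot mul => mul small mul S mul robot mul => mul small mul robot mul robot mul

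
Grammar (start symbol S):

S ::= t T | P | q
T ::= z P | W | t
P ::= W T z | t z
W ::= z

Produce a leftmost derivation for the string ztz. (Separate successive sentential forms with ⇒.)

S ⇒ P ⇒ WTz ⇒ zTz ⇒ ztz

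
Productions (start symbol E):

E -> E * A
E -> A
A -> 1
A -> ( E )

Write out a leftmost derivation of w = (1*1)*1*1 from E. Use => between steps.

E => E*A => E*A*A => A*A*A => (E)*A*A => (E*A)*A*A => (A*A)*A*A => (1*A)*A*A => (1*1)*A*A => (1*1)*1*A => (1*1)*1*1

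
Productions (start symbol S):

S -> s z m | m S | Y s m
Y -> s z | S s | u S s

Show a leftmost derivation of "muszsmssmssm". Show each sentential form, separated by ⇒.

S ⇒ Ysm   [S -> Y s m]
Ysm ⇒ Sssm   [Y -> S s]
Sssm ⇒ mSssm   [S -> m S]
mSssm ⇒ mYsmssm   [S -> Y s m]
mYsmssm ⇒ muSssmssm   [Y -> u S s]
muSssmssm ⇒ muYsmssmssm   [S -> Y s m]
muYsmssmssm ⇒ muszsmssmssm   [Y -> s z]

S⇒Ysm⇒Sssm⇒mSssm⇒mYsmssm⇒muSssmssm⇒muYsmssmssm⇒muszsmssmssm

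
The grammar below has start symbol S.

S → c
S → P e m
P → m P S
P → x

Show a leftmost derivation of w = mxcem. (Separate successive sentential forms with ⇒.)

S ⇒ Pem   [S → P e m]
Pem ⇒ mPSem   [P → m P S]
mPSem ⇒ mxSem   [P → x]
mxSem ⇒ mxcem   [S → c]

S ⇒ Pem ⇒ mPSem ⇒ mxSem ⇒ mxcem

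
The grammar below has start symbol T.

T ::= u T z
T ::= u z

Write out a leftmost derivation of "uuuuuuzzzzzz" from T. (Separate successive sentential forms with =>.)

T => uTz   [T ::= u T z]
uTz => uuTzz   [T ::= u T z]
uuTzz => uuuTzzz   [T ::= u T z]
uuuTzzz => uuuuTzzzz   [T ::= u T z]
uuuuTzzzz => uuuuuTzzzzz   [T ::= u T z]
uuuuuTzzzzz => uuuuuuzzzzzz   [T ::= u z]

T => uTz => uuTzz => uuuTzzz => uuuuTzzzz => uuuuuTzzzzz => uuuuuuzzzzzz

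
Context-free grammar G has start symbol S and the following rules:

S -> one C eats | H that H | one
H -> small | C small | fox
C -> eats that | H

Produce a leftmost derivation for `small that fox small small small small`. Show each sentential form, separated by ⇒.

S ⇒ H that H   [S -> H that H]
H that H ⇒ small that H   [H -> small]
small that H ⇒ small that C small   [H -> C small]
small that C small ⇒ small that H small   [C -> H]
small that H small ⇒ small that C small small   [H -> C small]
small that C small small ⇒ small that H small small   [C -> H]
small that H small small ⇒ small that C small small small   [H -> C small]
small that C small small small ⇒ small that H small small small   [C -> H]
small that H small small small ⇒ small that C small small small small   [H -> C small]
small that C small small small small ⇒ small that H small small small small   [C -> H]
small that H small small small small ⇒ small that fox small small small small   [H -> fox]

S ⇒ H that H ⇒ small that H ⇒ small that C small ⇒ small that H small ⇒ small that C small small ⇒ small that H small small ⇒ small that C small small small ⇒ small that H small small small ⇒ small that C small small small small ⇒ small that H small small small small ⇒ small that fox small small small small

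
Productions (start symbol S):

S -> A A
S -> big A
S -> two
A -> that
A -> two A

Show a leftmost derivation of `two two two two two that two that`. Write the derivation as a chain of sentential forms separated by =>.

S => A A => two A A => two two A A => two two two A A => two two two two A A => two two two two two A A => two two two two two that A => two two two two two that two A => two two two two two that two that

S => A A   [S -> A A]
A A => two A A   [A -> two A]
two A A => two two A A   [A -> two A]
two two A A => two two two A A   [A -> two A]
two two two A A => two two two two A A   [A -> two A]
two two two two A A => two two two two two A A   [A -> two A]
two two two two two A A => two two two two two that A   [A -> that]
two two two two two that A => two two two two two that two A   [A -> two A]
two two two two two that two A => two two two two two that two that   [A -> that]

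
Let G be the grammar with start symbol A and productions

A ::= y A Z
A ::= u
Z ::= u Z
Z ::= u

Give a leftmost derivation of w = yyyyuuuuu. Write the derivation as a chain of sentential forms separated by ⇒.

A ⇒ yAZ   [A ::= y A Z]
yAZ ⇒ yyAZZ   [A ::= y A Z]
yyAZZ ⇒ yyyAZZZ   [A ::= y A Z]
yyyAZZZ ⇒ yyyyAZZZZ   [A ::= y A Z]
yyyyAZZZZ ⇒ yyyyuZZZZ   [A ::= u]
yyyyuZZZZ ⇒ yyyyuuZZZ   [Z ::= u]
yyyyuuZZZ ⇒ yyyyuuuZZ   [Z ::= u]
yyyyuuuZZ ⇒ yyyyuuuuZ   [Z ::= u]
yyyyuuuuZ ⇒ yyyyuuuuu   [Z ::= u]

A ⇒ yAZ ⇒ yyAZZ ⇒ yyyAZZZ ⇒ yyyyAZZZZ ⇒ yyyyuZZZZ ⇒ yyyyuuZZZ ⇒ yyyyuuuZZ ⇒ yyyyuuuuZ ⇒ yyyyuuuuu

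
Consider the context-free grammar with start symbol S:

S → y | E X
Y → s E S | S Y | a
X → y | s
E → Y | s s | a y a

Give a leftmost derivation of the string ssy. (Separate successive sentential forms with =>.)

S => EX => ssX => ssy

S => EX   [S → E X]
EX => ssX   [E → s s]
ssX => ssy   [X → y]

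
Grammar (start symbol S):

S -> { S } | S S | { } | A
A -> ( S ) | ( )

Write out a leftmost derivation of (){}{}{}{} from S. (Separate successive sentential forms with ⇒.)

S ⇒ SS ⇒ AS ⇒ ()S ⇒ ()SS ⇒ ()SSS ⇒ ()SSSS ⇒ (){}SSS ⇒ (){}{}SS ⇒ (){}{}{}S ⇒ (){}{}{}{}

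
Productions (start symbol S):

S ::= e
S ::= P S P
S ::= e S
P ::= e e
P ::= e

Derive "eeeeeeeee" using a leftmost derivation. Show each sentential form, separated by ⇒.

S ⇒ PSP   [S ::= P S P]
PSP ⇒ eSP   [P ::= e]
eSP ⇒ eeSP   [S ::= e S]
eeSP ⇒ eePSPP   [S ::= P S P]
eePSPP ⇒ eeeSPP   [P ::= e]
eeeSPP ⇒ eeeeSPP   [S ::= e S]
eeeeSPP ⇒ eeeeePP   [S ::= e]
eeeeePP ⇒ eeeeeeeP   [P ::= e e]
eeeeeeeP ⇒ eeeeeeeee   [P ::= e e]

S ⇒ PSP ⇒ eSP ⇒ eeSP ⇒ eePSPP ⇒ eeeSPP ⇒ eeeeSPP ⇒ eeeeePP ⇒ eeeeeeeP ⇒ eeeeeeeee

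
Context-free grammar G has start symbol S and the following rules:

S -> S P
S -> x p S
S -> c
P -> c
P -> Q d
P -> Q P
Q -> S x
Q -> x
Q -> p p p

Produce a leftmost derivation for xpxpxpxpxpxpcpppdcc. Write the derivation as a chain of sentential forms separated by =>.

S => xpS   [S -> x p S]
xpS => xpxpS   [S -> x p S]
xpxpS => xpxpxpS   [S -> x p S]
xpxpxpS => xpxpxpxpS   [S -> x p S]
xpxpxpxpS => xpxpxpxpSP   [S -> S P]
xpxpxpxpSP => xpxpxpxpSPP   [S -> S P]
xpxpxpxpSPP => xpxpxpxpxpSPP   [S -> x p S]
xpxpxpxpxpSPP => xpxpxpxpxpSPPP   [S -> S P]
xpxpxpxpxpSPPP => xpxpxpxpxpxpSPPP   [S -> x p S]
xpxpxpxpxpxpSPPP => xpxpxpxpxpxpcPPP   [S -> c]
xpxpxpxpxpxpcPPP => xpxpxpxpxpxpcQdPP   [P -> Q d]
xpxpxpxpxpxpcQdPP => xpxpxpxpxpxpcpppdPP   [Q -> p p p]
xpxpxpxpxpxpcpppdPP => xpxpxpxpxpxpcpppdcP   [P -> c]
xpxpxpxpxpxpcpppdcP => xpxpxpxpxpxpcpppdcc   [P -> c]

S => xpS => xpxpS => xpxpxpS => xpxpxpxpS => xpxpxpxpSP => xpxpxpxpSPP => xpxpxpxpxpSPP => xpxpxpxpxpSPPP => xpxpxpxpxpxpSPPP => xpxpxpxpxpxpcPPP => xpxpxpxpxpxpcQdPP => xpxpxpxpxpxpcpppdPP => xpxpxpxpxpxpcpppdcP => xpxpxpxpxpxpcpppdcc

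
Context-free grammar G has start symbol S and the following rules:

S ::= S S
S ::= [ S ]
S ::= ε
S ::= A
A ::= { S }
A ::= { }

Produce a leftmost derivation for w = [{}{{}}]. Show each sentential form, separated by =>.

S => SS   [S ::= S S]
SS => [S]S   [S ::= [ S ]]
[S]S => [SS]S   [S ::= S S]
[SS]S => [AS]S   [S ::= A]
[AS]S => [{}S]S   [A ::= { }]
[{}S]S => [{}A]S   [S ::= A]
[{}A]S => [{}{S}]S   [A ::= { S }]
[{}{S}]S => [{}{A}]S   [S ::= A]
[{}{A}]S => [{}{{}}]S   [A ::= { }]
[{}{{}}]S => [{}{{}}]   [S ::= ε]

S => SS => [S]S => [SS]S => [AS]S => [{}S]S => [{}A]S => [{}{S}]S => [{}{A}]S => [{}{{}}]S => [{}{{}}]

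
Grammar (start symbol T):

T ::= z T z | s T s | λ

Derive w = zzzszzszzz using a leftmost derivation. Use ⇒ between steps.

T ⇒ zTz   [T ::= z T z]
zTz ⇒ zzTzz   [T ::= z T z]
zzTzz ⇒ zzzTzzz   [T ::= z T z]
zzzTzzz ⇒ zzzsTszzz   [T ::= s T s]
zzzsTszzz ⇒ zzzszTzszzz   [T ::= z T z]
zzzszTzszzz ⇒ zzzszzszzz   [T ::= λ]

T⇒zTz⇒zzTzz⇒zzzTzzz⇒zzzsTszzz⇒zzzszTzszzz⇒zzzszzszzz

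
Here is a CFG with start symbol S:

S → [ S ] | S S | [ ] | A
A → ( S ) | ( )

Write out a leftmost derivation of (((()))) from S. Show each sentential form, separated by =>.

S => A   [S → A]
A => (S)   [A → ( S )]
(S) => (A)   [S → A]
(A) => ((S))   [A → ( S )]
((S)) => ((A))   [S → A]
((A)) => (((S)))   [A → ( S )]
(((S))) => (((A)))   [S → A]
(((A))) => (((())))   [A → ( )]

S=>A=>(S)=>(A)=>((S))=>((A))=>(((S)))=>(((A)))=>(((())))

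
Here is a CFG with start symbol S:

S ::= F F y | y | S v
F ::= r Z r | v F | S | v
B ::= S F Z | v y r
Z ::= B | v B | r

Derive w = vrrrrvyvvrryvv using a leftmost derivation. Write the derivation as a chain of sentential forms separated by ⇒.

S ⇒ Sv ⇒ Svv ⇒ FFyvv ⇒ vFyvv ⇒ vrZryvv ⇒ vrBryvv ⇒ vrSFZryvv ⇒ vrSvFZryvv ⇒ vrFFyvFZryvv ⇒ vrrZrFyvFZryvv ⇒ vrrrrFyvFZryvv ⇒ vrrrrvyvFZryvv ⇒ vrrrrvyvvZryvv ⇒ vrrrrvyvvrryvv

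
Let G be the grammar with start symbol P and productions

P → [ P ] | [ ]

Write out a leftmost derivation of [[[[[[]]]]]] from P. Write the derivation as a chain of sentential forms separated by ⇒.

P⇒[P]⇒[[P]]⇒[[[P]]]⇒[[[[P]]]]⇒[[[[[P]]]]]⇒[[[[[[]]]]]]

P ⇒ [P]   [P → [ P ]]
[P] ⇒ [[P]]   [P → [ P ]]
[[P]] ⇒ [[[P]]]   [P → [ P ]]
[[[P]]] ⇒ [[[[P]]]]   [P → [ P ]]
[[[[P]]]] ⇒ [[[[[P]]]]]   [P → [ P ]]
[[[[[P]]]]] ⇒ [[[[[[]]]]]]   [P → [ ]]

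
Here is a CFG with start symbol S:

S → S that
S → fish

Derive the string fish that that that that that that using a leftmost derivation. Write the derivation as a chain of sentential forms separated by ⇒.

S ⇒ S that ⇒ S that that ⇒ S that that that ⇒ S that that that that ⇒ S that that that that that ⇒ S that that that that that that ⇒ fish that that that that that that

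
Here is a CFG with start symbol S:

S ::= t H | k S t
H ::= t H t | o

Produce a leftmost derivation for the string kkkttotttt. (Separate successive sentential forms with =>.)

S=>kSt=>kkStt=>kkkSttt=>kkktHttt=>kkkttHtttt=>kkkttotttt

S => kSt   [S ::= k S t]
kSt => kkStt   [S ::= k S t]
kkStt => kkkSttt   [S ::= k S t]
kkkSttt => kkktHttt   [S ::= t H]
kkktHttt => kkkttHtttt   [H ::= t H t]
kkkttHtttt => kkkttotttt   [H ::= o]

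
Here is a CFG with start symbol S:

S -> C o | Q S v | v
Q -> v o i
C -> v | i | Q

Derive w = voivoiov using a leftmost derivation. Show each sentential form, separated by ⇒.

S ⇒ QSv   [S -> Q S v]
QSv ⇒ voiSv   [Q -> v o i]
voiSv ⇒ voiCov   [S -> C o]
voiCov ⇒ voiQov   [C -> Q]
voiQov ⇒ voivoiov   [Q -> v o i]

S ⇒ QSv ⇒ voiSv ⇒ voiCov ⇒ voiQov ⇒ voivoiov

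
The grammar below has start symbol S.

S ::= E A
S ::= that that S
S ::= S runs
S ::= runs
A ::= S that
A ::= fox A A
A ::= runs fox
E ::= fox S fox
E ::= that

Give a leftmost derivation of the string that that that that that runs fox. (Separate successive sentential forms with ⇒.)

S ⇒ that that S   [S ::= that that S]
that that S ⇒ that that that that S   [S ::= that that S]
that that that that S ⇒ that that that that E A   [S ::= E A]
that that that that E A ⇒ that that that that that A   [E ::= that]
that that that that that A ⇒ that that that that that runs fox   [A ::= runs fox]

S ⇒ that that S ⇒ that that that that S ⇒ that that that that E A ⇒ that that that that that A ⇒ that that that that that runs fox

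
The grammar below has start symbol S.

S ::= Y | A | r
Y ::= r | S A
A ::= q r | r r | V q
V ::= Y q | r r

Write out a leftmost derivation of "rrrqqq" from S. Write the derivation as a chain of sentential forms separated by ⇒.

S ⇒ A ⇒ Vq ⇒ Yqq ⇒ SAqq ⇒ YAqq ⇒ rAqq ⇒ rVqqq ⇒ rrrqqq

S ⇒ A   [S ::= A]
A ⇒ Vq   [A ::= V q]
Vq ⇒ Yqq   [V ::= Y q]
Yqq ⇒ SAqq   [Y ::= S A]
SAqq ⇒ YAqq   [S ::= Y]
YAqq ⇒ rAqq   [Y ::= r]
rAqq ⇒ rVqqq   [A ::= V q]
rVqqq ⇒ rrrqqq   [V ::= r r]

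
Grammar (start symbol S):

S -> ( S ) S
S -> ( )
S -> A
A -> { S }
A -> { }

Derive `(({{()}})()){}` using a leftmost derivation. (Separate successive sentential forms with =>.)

S => (S)S => ((S)S)S => ((A)S)S => (({S})S)S => (({A})S)S => (({{S}})S)S => (({{()}})S)S => (({{()}})())S => (({{()}})())A => (({{()}})()){}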